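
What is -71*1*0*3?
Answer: 0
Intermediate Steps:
-71*1*0*3 = -0*3 = -71*0 = 0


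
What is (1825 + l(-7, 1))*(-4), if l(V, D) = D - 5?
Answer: -7284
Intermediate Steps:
l(V, D) = -5 + D
(1825 + l(-7, 1))*(-4) = (1825 + (-5 + 1))*(-4) = (1825 - 4)*(-4) = 1821*(-4) = -7284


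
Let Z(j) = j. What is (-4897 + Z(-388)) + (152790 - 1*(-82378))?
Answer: 229883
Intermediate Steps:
(-4897 + Z(-388)) + (152790 - 1*(-82378)) = (-4897 - 388) + (152790 - 1*(-82378)) = -5285 + (152790 + 82378) = -5285 + 235168 = 229883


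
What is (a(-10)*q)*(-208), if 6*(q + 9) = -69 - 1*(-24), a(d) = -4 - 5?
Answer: -30888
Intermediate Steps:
a(d) = -9
q = -33/2 (q = -9 + (-69 - 1*(-24))/6 = -9 + (-69 + 24)/6 = -9 + (⅙)*(-45) = -9 - 15/2 = -33/2 ≈ -16.500)
(a(-10)*q)*(-208) = -9*(-33/2)*(-208) = (297/2)*(-208) = -30888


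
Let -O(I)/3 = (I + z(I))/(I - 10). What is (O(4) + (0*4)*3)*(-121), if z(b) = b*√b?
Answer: -726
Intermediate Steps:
z(b) = b^(3/2)
O(I) = -3*(I + I^(3/2))/(-10 + I) (O(I) = -3*(I + I^(3/2))/(I - 10) = -3*(I + I^(3/2))/(-10 + I))
(O(4) + (0*4)*3)*(-121) = (3*(-1*4 - 4^(3/2))/(-10 + 4) + (0*4)*3)*(-121) = (3*(-4 - 1*8)/(-6) + 0*3)*(-121) = (3*(-⅙)*(-4 - 8) + 0)*(-121) = (3*(-⅙)*(-12) + 0)*(-121) = (6 + 0)*(-121) = 6*(-121) = -726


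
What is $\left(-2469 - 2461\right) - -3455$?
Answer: $-1475$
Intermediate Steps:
$\left(-2469 - 2461\right) - -3455 = \left(-2469 - 2461\right) + 3455 = -4930 + 3455 = -1475$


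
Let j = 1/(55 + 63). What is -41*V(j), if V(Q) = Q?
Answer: -41/118 ≈ -0.34746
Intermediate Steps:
j = 1/118 ≈ 0.0084746
-41*V(j) = -41*1/118 = -41/118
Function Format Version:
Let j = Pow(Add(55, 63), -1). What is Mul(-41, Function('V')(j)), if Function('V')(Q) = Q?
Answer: Rational(-41, 118) ≈ -0.34746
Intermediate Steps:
j = Rational(1, 118) (j = Pow(118, -1) = Rational(1, 118) ≈ 0.0084746)
Mul(-41, Function('V')(j)) = Mul(-41, Rational(1, 118)) = Rational(-41, 118)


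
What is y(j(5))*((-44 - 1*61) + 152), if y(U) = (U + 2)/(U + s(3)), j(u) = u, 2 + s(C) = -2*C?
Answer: -329/3 ≈ -109.67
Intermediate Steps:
s(C) = -2 - 2*C
y(U) = (2 + U)/(-8 + U) (y(U) = (U + 2)/(U + (-2 - 2*3)) = (2 + U)/(U + (-2 - 6)) = (2 + U)/(U - 8) = (2 + U)/(-8 + U))
y(j(5))*((-44 - 1*61) + 152) = ((2 + 5)/(-8 + 5))*((-44 - 1*61) + 152) = (7/(-3))*((-44 - 61) + 152) = (-⅓*7)*(-105 + 152) = -7/3*47 = -329/3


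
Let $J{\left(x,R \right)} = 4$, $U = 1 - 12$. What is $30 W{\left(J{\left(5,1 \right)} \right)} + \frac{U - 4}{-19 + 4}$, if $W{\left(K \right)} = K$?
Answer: $121$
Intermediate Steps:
$U = -11$ ($U = 1 - 12 = -11$)
$30 W{\left(J{\left(5,1 \right)} \right)} + \frac{U - 4}{-19 + 4} = 30 \cdot 4 + \frac{-11 - 4}{-19 + 4} = 120 - \frac{15}{-15} = 120 - -1 = 120 + 1 = 121$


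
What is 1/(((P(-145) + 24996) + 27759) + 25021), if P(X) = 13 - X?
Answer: 1/77934 ≈ 1.2831e-5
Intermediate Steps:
1/(((P(-145) + 24996) + 27759) + 25021) = 1/((((13 - 1*(-145)) + 24996) + 27759) + 25021) = 1/((((13 + 145) + 24996) + 27759) + 25021) = 1/(((158 + 24996) + 27759) + 25021) = 1/((25154 + 27759) + 25021) = 1/(52913 + 25021) = 1/77934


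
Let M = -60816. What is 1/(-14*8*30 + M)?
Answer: -1/64176 ≈ -1.5582e-5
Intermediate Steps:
1/(-14*8*30 + M) = 1/(-14*8*30 - 60816) = 1/(-112*30 - 60816) = 1/(-3360 - 60816) = 1/(-64176) = -1/64176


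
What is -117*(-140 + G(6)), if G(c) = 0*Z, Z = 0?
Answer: 16380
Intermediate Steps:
G(c) = 0 (G(c) = 0*0 = 0)
-117*(-140 + G(6)) = -117*(-140 + 0) = -117*(-140) = 16380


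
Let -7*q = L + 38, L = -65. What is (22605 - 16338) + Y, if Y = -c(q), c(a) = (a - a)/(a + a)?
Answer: 6267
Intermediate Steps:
q = 27/7 (q = -(-65 + 38)/7 = -⅐*(-27) = 27/7 ≈ 3.8571)
c(a) = 0 (c(a) = 0/((2*a)) = 0*(1/(2*a)) = 0)
Y = 0 (Y = -1*0 = 0)
(22605 - 16338) + Y = (22605 - 16338) + 0 = 6267 + 0 = 6267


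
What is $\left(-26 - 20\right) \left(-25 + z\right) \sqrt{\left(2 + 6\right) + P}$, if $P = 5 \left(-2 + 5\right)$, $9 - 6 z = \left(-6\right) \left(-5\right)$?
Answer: $1311 \sqrt{23} \approx 6287.3$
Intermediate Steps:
$z = - \frac{7}{2}$ ($z = \frac{3}{2} - \frac{\left(-6\right) \left(-5\right)}{6} = \frac{3}{2} - 5 = - \frac{7}{2} \approx -3.5$)
$P = 15$ ($P = 5 \cdot 3 = 15$)
$\left(-26 - 20\right) \left(-25 + z\right) \sqrt{\left(2 + 6\right) + P} = \left(-26 - 20\right) \left(-25 - \frac{7}{2}\right) \sqrt{\left(2 + 6\right) + 15} = \left(-46\right) \left(- \frac{57}{2}\right) \sqrt{8 + 15} = 1311 \sqrt{23}$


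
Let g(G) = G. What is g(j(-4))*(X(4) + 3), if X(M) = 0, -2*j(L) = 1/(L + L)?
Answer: 3/16 ≈ 0.18750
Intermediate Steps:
j(L) = -1/(4*L) (j(L) = -1/(2*(L + L)) = -1/(2*L)/2 = -1/(4*L))
g(j(-4))*(X(4) + 3) = (-1/4/(-4))*(0 + 3) = -1/4*(-1/4)*3 = (1/16)*3 = 3/16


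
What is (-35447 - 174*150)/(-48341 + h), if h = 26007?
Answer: 61547/22334 ≈ 2.7558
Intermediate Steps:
(-35447 - 174*150)/(-48341 + h) = (-35447 - 174*150)/(-48341 + 26007) = (-35447 - 26100)/(-22334) = -61547*(-1/22334) = 61547/22334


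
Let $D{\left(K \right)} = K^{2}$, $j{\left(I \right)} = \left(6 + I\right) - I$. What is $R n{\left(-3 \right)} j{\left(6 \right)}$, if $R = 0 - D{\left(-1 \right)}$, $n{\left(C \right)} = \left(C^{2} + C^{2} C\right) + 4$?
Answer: $84$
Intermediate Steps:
$n{\left(C \right)} = 4 + C^{2} + C^{3}$ ($n{\left(C \right)} = \left(C^{2} + C^{3}\right) + 4 = 4 + C^{2} + C^{3}$)
$j{\left(I \right)} = 6$
$R = -1$ ($R = 0 - \left(-1\right)^{2} = 0 - 1 = -1$)
$R n{\left(-3 \right)} j{\left(6 \right)} = - (4 + \left(-3\right)^{2} + \left(-3\right)^{3}) 6 = - (4 + 9 - 27) 6 = \left(-1\right) \left(-14\right) 6 = 14 \cdot 6 = 84$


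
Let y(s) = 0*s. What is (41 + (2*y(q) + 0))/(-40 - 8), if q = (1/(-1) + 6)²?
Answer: -41/48 ≈ -0.85417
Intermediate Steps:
q = 25 (q = (-1 + 6)² = 5² = 25)
y(s) = 0
(41 + (2*y(q) + 0))/(-40 - 8) = (41 + (2*0 + 0))/(-40 - 8) = (41 + (0 + 0))/(-48) = -(41 + 0)/48 = -1/48*41 = -41/48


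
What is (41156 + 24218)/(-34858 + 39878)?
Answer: 32687/2510 ≈ 13.023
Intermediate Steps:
(41156 + 24218)/(-34858 + 39878) = 65374/5020 = 65374*(1/5020) = 32687/2510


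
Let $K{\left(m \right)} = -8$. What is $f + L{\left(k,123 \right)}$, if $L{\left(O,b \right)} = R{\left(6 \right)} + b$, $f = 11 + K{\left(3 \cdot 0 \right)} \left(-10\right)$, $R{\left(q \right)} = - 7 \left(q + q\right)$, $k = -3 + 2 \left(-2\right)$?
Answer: $130$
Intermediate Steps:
$k = -7$ ($k = -3 - 4 = -7$)
$R{\left(q \right)} = - 14 q$ ($R{\left(q \right)} = - 7 \cdot 2 q = - 14 q$)
$f = 91$ ($f = 11 - -80 = 11 + 80 = 91$)
$L{\left(O,b \right)} = -84 + b$ ($L{\left(O,b \right)} = \left(-14\right) 6 + b = -84 + b$)
$f + L{\left(k,123 \right)} = 91 + \left(-84 + 123\right) = 91 + 39 = 130$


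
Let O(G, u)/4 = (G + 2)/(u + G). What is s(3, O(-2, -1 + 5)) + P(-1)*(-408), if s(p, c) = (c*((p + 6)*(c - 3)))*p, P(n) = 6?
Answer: -2448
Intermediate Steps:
O(G, u) = 4*(2 + G)/(G + u) (O(G, u) = 4*((G + 2)/(u + G)) = 4*((2 + G)/(G + u)) = 4*(2 + G)/(G + u))
s(p, c) = c*p*(-3 + c)*(6 + p) (s(p, c) = (c*((6 + p)*(-3 + c)))*p = (c*((-3 + c)*(6 + p)))*p = (c*(-3 + c)*(6 + p))*p = c*p*(-3 + c)*(6 + p))
s(3, O(-2, -1 + 5)) + P(-1)*(-408) = (4*(2 - 2)/(-2 + (-1 + 5)))*3*(-18 - 3*3 + 6*(4*(2 - 2)/(-2 + (-1 + 5))) + (4*(2 - 2)/(-2 + (-1 + 5)))*3) + 6*(-408) = (4*0/(-2 + 4))*3*(-18 - 9 + 6*(4*0/(-2 + 4)) + (4*0/(-2 + 4))*3) - 2448 = (4*0/2)*3*(-18 - 9 + 6*(4*0/2) + (4*0/2)*3) - 2448 = (4*(½)*0)*3*(-18 - 9 + 6*(4*(½)*0) + (4*(½)*0)*3) - 2448 = 0*3*(-18 - 9 + 6*0 + 0*3) - 2448 = 0*3*(-18 - 9 + 0 + 0) - 2448 = 0*3*(-27) - 2448 = 0 - 2448 = -2448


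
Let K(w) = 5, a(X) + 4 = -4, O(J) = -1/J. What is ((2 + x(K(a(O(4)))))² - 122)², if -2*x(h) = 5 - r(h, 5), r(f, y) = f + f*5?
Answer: 124609/16 ≈ 7788.1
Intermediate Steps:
r(f, y) = 6*f (r(f, y) = f + 5*f = 6*f)
a(X) = -8 (a(X) = -4 - 4 = -8)
x(h) = -5/2 + 3*h (x(h) = -(5 - 6*h)/2 = -5/2 + 3*h)
((2 + x(K(a(O(4)))))² - 122)² = ((2 + (-5/2 + 3*5))² - 122)² = ((2 + (-5/2 + 15))² - 122)² = ((2 + 25/2)² - 122)² = ((29/2)² - 122)² = (841/4 - 122)² = (353/4)² = 124609/16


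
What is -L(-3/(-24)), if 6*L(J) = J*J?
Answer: -1/384 ≈ -0.0026042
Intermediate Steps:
L(J) = J²/6 (L(J) = (J*J)/6 = J²/6)
-L(-3/(-24)) = -(-3/(-24))²/6 = -(-3*(-1/24))²/6 = -(⅛)²/6 = -1/(6*64) = -1*1/384 = -1/384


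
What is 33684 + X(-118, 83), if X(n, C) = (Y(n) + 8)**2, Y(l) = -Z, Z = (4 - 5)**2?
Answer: 33733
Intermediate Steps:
Z = 1 (Z = (-1)**2 = 1)
Y(l) = -1 (Y(l) = -1*1 = -1)
X(n, C) = 49 (X(n, C) = (-1 + 8)**2 = 7**2 = 49)
33684 + X(-118, 83) = 33684 + 49 = 33733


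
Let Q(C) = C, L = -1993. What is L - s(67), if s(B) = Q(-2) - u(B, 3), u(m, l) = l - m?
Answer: -2055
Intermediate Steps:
s(B) = -5 + B (s(B) = -2 - (3 - B) = -2 + (-3 + B) = -5 + B)
L - s(67) = -1993 - (-5 + 67) = -1993 - 1*62 = -1993 - 62 = -2055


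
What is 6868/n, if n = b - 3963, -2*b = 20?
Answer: -6868/3973 ≈ -1.7287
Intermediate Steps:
b = -10 (b = -1/2*20 = -10)
n = -3973 (n = -10 - 3963 = -3973)
6868/n = 6868/(-3973) = 6868*(-1/3973) = -6868/3973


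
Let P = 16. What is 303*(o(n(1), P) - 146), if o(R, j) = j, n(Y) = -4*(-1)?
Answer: -39390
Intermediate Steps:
n(Y) = 4
303*(o(n(1), P) - 146) = 303*(16 - 146) = 303*(-130) = -39390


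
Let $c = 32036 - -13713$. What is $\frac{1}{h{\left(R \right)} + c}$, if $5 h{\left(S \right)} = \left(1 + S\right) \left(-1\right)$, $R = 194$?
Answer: $\frac{1}{45710} \approx 2.1877 \cdot 10^{-5}$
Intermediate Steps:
$h{\left(S \right)} = - \frac{1}{5} - \frac{S}{5}$ ($h{\left(S \right)} = \frac{\left(1 + S\right) \left(-1\right)}{5} = \frac{-1 - S}{5} = - \frac{1}{5} - \frac{S}{5}$)
$c = 45749$ ($c = 32036 + 13713 = 45749$)
$\frac{1}{h{\left(R \right)} + c} = \frac{1}{\left(- \frac{1}{5} - \frac{194}{5}\right) + 45749} = \frac{1}{-39 + 45749} = \frac{1}{45710}$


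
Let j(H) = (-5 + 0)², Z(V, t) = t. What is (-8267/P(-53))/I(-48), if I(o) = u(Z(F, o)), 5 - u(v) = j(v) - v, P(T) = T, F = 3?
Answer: -8267/3604 ≈ -2.2938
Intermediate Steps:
j(H) = 25 (j(H) = (-5)² = 25)
u(v) = -20 + v (u(v) = 5 - (25 - v) = 5 + (-25 + v) = -20 + v)
I(o) = -20 + o
(-8267/P(-53))/I(-48) = (-8267/(-53))/(-20 - 48) = -8267*(-1/53)/(-68) = (8267/53)*(-1/68) = -8267/3604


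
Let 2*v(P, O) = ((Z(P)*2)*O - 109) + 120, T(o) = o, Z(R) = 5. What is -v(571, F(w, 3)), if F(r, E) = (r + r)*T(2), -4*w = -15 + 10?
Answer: -61/2 ≈ -30.500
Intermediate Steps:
w = 5/4 (w = -(-15 + 10)/4 = -¼*(-5) = 5/4 ≈ 1.2500)
F(r, E) = 4*r (F(r, E) = (r + r)*2 = (2*r)*2 = 4*r)
v(P, O) = 11/2 + 5*O (v(P, O) = (((5*2)*O - 109) + 120)/2 = ((10*O - 109) + 120)/2 = ((-109 + 10*O) + 120)/2 = (11 + 10*O)/2 = 11/2 + 5*O)
-v(571, F(w, 3)) = -(11/2 + 5*(4*(5/4))) = -(11/2 + 5*5) = -(11/2 + 25) = -1*61/2 = -61/2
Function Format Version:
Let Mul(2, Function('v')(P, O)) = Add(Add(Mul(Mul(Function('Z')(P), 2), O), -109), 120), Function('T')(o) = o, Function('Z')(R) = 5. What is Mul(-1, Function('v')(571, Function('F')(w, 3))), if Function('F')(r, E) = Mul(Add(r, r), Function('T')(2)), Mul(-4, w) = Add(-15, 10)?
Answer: Rational(-61, 2) ≈ -30.500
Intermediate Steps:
w = Rational(5, 4) (w = Mul(Rational(-1, 4), Add(-15, 10)) = Mul(Rational(-1, 4), -5) = Rational(5, 4) ≈ 1.2500)
Function('F')(r, E) = Mul(4, r) (Function('F')(r, E) = Mul(Add(r, r), 2) = Mul(Mul(2, r), 2) = Mul(4, r))
Function('v')(P, O) = Add(Rational(11, 2), Mul(5, O)) (Function('v')(P, O) = Mul(Rational(1, 2), Add(Add(Mul(Mul(5, 2), O), -109), 120)) = Mul(Rational(1, 2), Add(Add(Mul(10, O), -109), 120)) = Mul(Rational(1, 2), Add(Add(-109, Mul(10, O)), 120)) = Mul(Rational(1, 2), Add(11, Mul(10, O))) = Add(Rational(11, 2), Mul(5, O)))
Mul(-1, Function('v')(571, Function('F')(w, 3))) = Mul(-1, Add(Rational(11, 2), Mul(5, Mul(4, Rational(5, 4))))) = Mul(-1, Add(Rational(11, 2), Mul(5, 5))) = Mul(-1, Add(Rational(11, 2), 25)) = Mul(-1, Rational(61, 2)) = Rational(-61, 2)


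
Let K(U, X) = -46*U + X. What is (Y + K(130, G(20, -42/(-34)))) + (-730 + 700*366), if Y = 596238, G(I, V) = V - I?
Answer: 14377057/17 ≈ 8.4571e+5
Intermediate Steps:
K(U, X) = X - 46*U
(Y + K(130, G(20, -42/(-34)))) + (-730 + 700*366) = (596238 + ((-42/(-34) - 1*20) - 46*130)) + (-730 + 700*366) = (596238 + ((-42*(-1/34) - 20) - 5980)) + (-730 + 256200) = (596238 + ((21/17 - 20) - 5980)) + 255470 = (596238 + (-319/17 - 5980)) + 255470 = (596238 - 101979/17) + 255470 = 10034067/17 + 255470 = 14377057/17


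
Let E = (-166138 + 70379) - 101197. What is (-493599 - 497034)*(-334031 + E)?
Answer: 526013244771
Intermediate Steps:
E = -196956 (E = -95759 - 101197 = -196956)
(-493599 - 497034)*(-334031 + E) = (-493599 - 497034)*(-334031 - 196956) = -990633*(-530987) = 526013244771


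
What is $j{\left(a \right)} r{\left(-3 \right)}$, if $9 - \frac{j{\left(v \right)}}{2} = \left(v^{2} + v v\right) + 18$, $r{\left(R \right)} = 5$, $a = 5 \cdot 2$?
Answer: $-2090$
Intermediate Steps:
$a = 10$
$j{\left(v \right)} = -18 - 4 v^{2}$ ($j{\left(v \right)} = 18 - 2 \left(\left(v^{2} + v v\right) + 18\right) = 18 - 2 \left(\left(v^{2} + v^{2}\right) + 18\right) = 18 - 2 \left(2 v^{2} + 18\right) = 18 - 2 \left(18 + 2 v^{2}\right) = 18 - \left(36 + 4 v^{2}\right) = -18 - 4 v^{2}$)
$j{\left(a \right)} r{\left(-3 \right)} = \left(-18 - 4 \cdot 10^{2}\right) 5 = \left(-18 - 400\right) 5 = \left(-418\right) 5 = -2090$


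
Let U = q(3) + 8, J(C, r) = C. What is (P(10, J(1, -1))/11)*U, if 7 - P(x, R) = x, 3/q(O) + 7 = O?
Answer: -87/44 ≈ -1.9773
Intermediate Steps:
q(O) = 3/(-7 + O)
P(x, R) = 7 - x
U = 29/4 (U = 3/(-7 + 3) + 8 = 3/(-4) + 8 = 3*(-1/4) + 8 = -3/4 + 8 = 29/4 ≈ 7.2500)
(P(10, J(1, -1))/11)*U = ((7 - 1*10)/11)*(29/4) = ((7 - 10)/11)*(29/4) = ((1/11)*(-3))*(29/4) = -3/11*29/4 = -87/44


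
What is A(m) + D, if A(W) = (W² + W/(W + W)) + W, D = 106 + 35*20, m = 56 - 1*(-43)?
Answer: 21413/2 ≈ 10707.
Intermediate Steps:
m = 99 (m = 56 + 43 = 99)
D = 806 (D = 106 + 700 = 806)
A(W) = ½ + W + W² (A(W) = (W² + W/((2*W))) + W = (W² + (1/(2*W))*W) + W = (W² + ½) + W = (½ + W²) + W = ½ + W + W²)
A(m) + D = (½ + 99 + 99²) + 806 = (½ + 99 + 9801) + 806 = 19801/2 + 806 = 21413/2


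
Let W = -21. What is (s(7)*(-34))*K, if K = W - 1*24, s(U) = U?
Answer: 10710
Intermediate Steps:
K = -45 (K = -21 - 1*24 = -21 - 24 = -45)
(s(7)*(-34))*K = (7*(-34))*(-45) = -238*(-45) = 10710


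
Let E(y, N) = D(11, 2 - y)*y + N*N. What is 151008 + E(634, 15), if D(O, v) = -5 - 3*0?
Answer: 148063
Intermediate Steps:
D(O, v) = -5 (D(O, v) = -5 + 0 = -5)
E(y, N) = N² - 5*y (E(y, N) = -5*y + N*N = -5*y + N² = N² - 5*y)
151008 + E(634, 15) = 151008 + (15² - 5*634) = 151008 + (225 - 3170) = 151008 - 2945 = 148063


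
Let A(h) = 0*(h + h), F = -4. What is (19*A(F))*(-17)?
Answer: 0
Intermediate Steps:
A(h) = 0 (A(h) = 0*(2*h) = 0)
(19*A(F))*(-17) = (19*0)*(-17) = 0*(-17) = 0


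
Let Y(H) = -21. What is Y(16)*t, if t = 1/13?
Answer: -21/13 ≈ -1.6154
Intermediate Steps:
t = 1/13 ≈ 0.076923
Y(16)*t = -21*1/13 = -21/13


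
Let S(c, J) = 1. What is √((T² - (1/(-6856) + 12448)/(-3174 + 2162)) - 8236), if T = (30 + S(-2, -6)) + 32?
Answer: I*√12801225947254954/1734568 ≈ 65.228*I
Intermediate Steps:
T = 63 (T = (30 + 1) + 32 = 31 + 32 = 63)
√((T² - (1/(-6856) + 12448)/(-3174 + 2162)) - 8236) = √((63² - (1/(-6856) + 12448)/(-3174 + 2162)) - 8236) = √((3969 - (-1/6856 + 12448)/(-1012)) - 8236) = √((3969 - 85343487*(-1)/(6856*1012)) - 8236) = √((3969 - 1*(-85343487/6938272)) - 8236) = √((3969 + 85343487/6938272) - 8236) = √(27623345055/6938272 - 8236) = √(-29520263137/6938272) = I*√12801225947254954/1734568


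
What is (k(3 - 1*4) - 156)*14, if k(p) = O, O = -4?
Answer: -2240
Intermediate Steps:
k(p) = -4
(k(3 - 1*4) - 156)*14 = (-4 - 156)*14 = -160*14 = -2240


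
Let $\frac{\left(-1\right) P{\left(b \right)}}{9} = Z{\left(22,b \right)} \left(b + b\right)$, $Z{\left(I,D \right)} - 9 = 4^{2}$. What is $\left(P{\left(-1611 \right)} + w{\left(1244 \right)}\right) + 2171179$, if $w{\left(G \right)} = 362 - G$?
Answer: $2895247$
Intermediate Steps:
$Z{\left(I,D \right)} = 25$ ($Z{\left(I,D \right)} = 9 + 4^{2} = 9 + 16 = 25$)
$P{\left(b \right)} = - 450 b$ ($P{\left(b \right)} = - 9 \cdot 25 \left(b + b\right) = - 9 \cdot 25 \cdot 2 b = - 9 \cdot 50 b = - 450 b$)
$\left(P{\left(-1611 \right)} + w{\left(1244 \right)}\right) + 2171179 = \left(\left(-450\right) \left(-1611\right) + \left(362 - 1244\right)\right) + 2171179 = \left(724950 + \left(362 - 1244\right)\right) + 2171179 = \left(724950 - 882\right) + 2171179 = 724068 + 2171179 = 2895247$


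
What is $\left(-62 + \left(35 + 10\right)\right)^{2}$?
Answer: $289$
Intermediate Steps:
$\left(-62 + \left(35 + 10\right)\right)^{2} = \left(-62 + 45\right)^{2} = \left(-17\right)^{2} = 289$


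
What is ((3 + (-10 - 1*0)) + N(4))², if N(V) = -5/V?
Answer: 1089/16 ≈ 68.063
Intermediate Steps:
((3 + (-10 - 1*0)) + N(4))² = ((3 + (-10 - 1*0)) - 5/4)² = ((3 + (-10 + 0)) - 5*¼)² = ((3 - 10) - 5/4)² = (-7 - 5/4)² = (-33/4)² = 1089/16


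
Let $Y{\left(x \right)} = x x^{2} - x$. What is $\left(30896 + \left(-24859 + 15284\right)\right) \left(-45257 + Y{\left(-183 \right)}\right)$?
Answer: $-131626494081$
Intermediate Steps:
$Y{\left(x \right)} = x^{3} - x$
$\left(30896 + \left(-24859 + 15284\right)\right) \left(-45257 + Y{\left(-183 \right)}\right) = \left(30896 + \left(-24859 + 15284\right)\right) \left(-45257 + \left(\left(-183\right)^{3} - -183\right)\right) = \left(30896 - 9575\right) \left(-45257 + \left(-6128487 + 183\right)\right) = 21321 \left(-45257 - 6128304\right) = 21321 \left(-6173561\right) = -131626494081$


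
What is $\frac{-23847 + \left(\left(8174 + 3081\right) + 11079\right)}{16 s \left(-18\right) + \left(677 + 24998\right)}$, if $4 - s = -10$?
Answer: $- \frac{1513}{21643} \approx -0.069907$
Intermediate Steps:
$s = 14$ ($s = 4 - -10 = 4 + 10 = 14$)
$\frac{-23847 + \left(\left(8174 + 3081\right) + 11079\right)}{16 s \left(-18\right) + \left(677 + 24998\right)} = \frac{-23847 + \left(\left(8174 + 3081\right) + 11079\right)}{16 \cdot 14 \left(-18\right) + \left(677 + 24998\right)} = \frac{-23847 + \left(11255 + 11079\right)}{224 \left(-18\right) + 25675} = \frac{-23847 + 22334}{-4032 + 25675} = - \frac{1513}{21643}$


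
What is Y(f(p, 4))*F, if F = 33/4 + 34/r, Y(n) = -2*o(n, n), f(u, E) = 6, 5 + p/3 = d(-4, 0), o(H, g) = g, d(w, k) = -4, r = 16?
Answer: -249/2 ≈ -124.50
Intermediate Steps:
p = -27 (p = -15 + 3*(-4) = -15 - 12 = -27)
Y(n) = -2*n
F = 83/8 (F = 33/4 + 34/16 = 33*(1/4) + 34*(1/16) = 33/4 + 17/8 = 83/8 ≈ 10.375)
Y(f(p, 4))*F = -2*6*(83/8) = -12*83/8 = -249/2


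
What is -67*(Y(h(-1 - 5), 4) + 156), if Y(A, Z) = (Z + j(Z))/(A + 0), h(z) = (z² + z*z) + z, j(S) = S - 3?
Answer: -690167/66 ≈ -10457.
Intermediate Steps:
j(S) = -3 + S
h(z) = z + 2*z² (h(z) = (z² + z²) + z = 2*z² + z = z + 2*z²)
Y(A, Z) = (-3 + 2*Z)/A (Y(A, Z) = (Z + (-3 + Z))/(A + 0) = (-3 + 2*Z)/A)
-67*(Y(h(-1 - 5), 4) + 156) = -67*((-3 + 2*4)/(((-1 - 5)*(1 + 2*(-1 - 5)))) + 156) = -67*((-3 + 8)/((-6*(1 + 2*(-6)))) + 156) = -67*(5/(-6*(1 - 12)) + 156) = -67*(5/(-6*(-11)) + 156) = -67*(5/66 + 156) = -67*10301/66 = -1*690167/66 = -690167/66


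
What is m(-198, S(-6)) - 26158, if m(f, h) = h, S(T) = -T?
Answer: -26152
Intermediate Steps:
m(-198, S(-6)) - 26158 = -1*(-6) - 26158 = 6 - 26158 = -26152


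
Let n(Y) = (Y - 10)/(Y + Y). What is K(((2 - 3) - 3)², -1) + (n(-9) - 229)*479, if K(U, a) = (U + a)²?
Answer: -1961287/18 ≈ -1.0896e+5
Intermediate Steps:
n(Y) = (-10 + Y)/(2*Y) (n(Y) = (-10 + Y)/((2*Y)) = (-10 + Y)*(1/(2*Y)) = (-10 + Y)/(2*Y))
K(((2 - 3) - 3)², -1) + (n(-9) - 229)*479 = (((2 - 3) - 3)² - 1)² + ((½)*(-10 - 9)/(-9) - 229)*479 = ((-1 - 3)² - 1)² + ((½)*(-⅑)*(-19) - 229)*479 = ((-4)² - 1)² + (19/18 - 229)*479 = (16 - 1)² - 4103/18*479 = 15² - 1965337/18 = 225 - 1965337/18 = -1961287/18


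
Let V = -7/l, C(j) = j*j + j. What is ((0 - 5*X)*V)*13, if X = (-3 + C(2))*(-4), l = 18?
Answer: -910/3 ≈ -303.33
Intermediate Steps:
C(j) = j + j**2 (C(j) = j**2 + j = j + j**2)
X = -12 (X = (-3 + 2*(1 + 2))*(-4) = (-3 + 2*3)*(-4) = (-3 + 6)*(-4) = 3*(-4) = -12)
V = -7/18 ≈ -0.38889
((0 - 5*X)*V)*13 = ((0 - 5*(-12))*(-7/18))*13 = ((0 + 60)*(-7/18))*13 = (60*(-7/18))*13 = -70/3*13 = -910/3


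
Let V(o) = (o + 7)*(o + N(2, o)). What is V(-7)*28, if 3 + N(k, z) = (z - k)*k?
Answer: 0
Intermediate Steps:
N(k, z) = -3 + k*(z - k) (N(k, z) = -3 + (z - k)*k = -3 + k*(z - k))
V(o) = (-7 + 3*o)*(7 + o) (V(o) = (o + 7)*(o + (-3 - 1*2² + 2*o)) = (7 + o)*(o + (-3 - 1*4 + 2*o)) = (7 + o)*(o + (-3 - 4 + 2*o)) = (7 + o)*(o + (-7 + 2*o)) = (7 + o)*(-7 + 3*o) = (-7 + 3*o)*(7 + o))
V(-7)*28 = (-49 + 3*(-7)² + 14*(-7))*28 = (-49 + 3*49 - 98)*28 = (-49 + 147 - 98)*28 = 0*28 = 0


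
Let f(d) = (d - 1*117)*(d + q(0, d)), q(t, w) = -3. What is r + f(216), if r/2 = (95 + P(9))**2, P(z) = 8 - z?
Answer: 38759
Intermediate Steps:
r = 17672 (r = 2*(95 + (8 - 1*9))**2 = 2*(95 + (8 - 9))**2 = 2*(95 - 1)**2 = 2*94**2 = 2*8836 = 17672)
f(d) = (-117 + d)*(-3 + d) (f(d) = (d - 1*117)*(d - 3) = (d - 117)*(-3 + d) = (-117 + d)*(-3 + d))
r + f(216) = 17672 + (351 + 216**2 - 120*216) = 17672 + (351 + 46656 - 25920) = 17672 + 21087 = 38759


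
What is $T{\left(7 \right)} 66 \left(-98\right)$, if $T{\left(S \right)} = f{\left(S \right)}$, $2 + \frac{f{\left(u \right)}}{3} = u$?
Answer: $-97020$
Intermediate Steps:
$f{\left(u \right)} = -6 + 3 u$
$T{\left(S \right)} = -6 + 3 S$
$T{\left(7 \right)} 66 \left(-98\right) = \left(-6 + 3 \cdot 7\right) 66 \left(-98\right) = \left(-6 + 21\right) 66 \left(-98\right) = 15 \cdot 66 \left(-98\right) = 990 \left(-98\right) = -97020$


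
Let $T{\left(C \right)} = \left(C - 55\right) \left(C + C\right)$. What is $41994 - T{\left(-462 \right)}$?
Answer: $-435714$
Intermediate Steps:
$T{\left(C \right)} = 2 C \left(-55 + C\right)$ ($T{\left(C \right)} = \left(C - 55\right) 2 C = \left(-55 + C\right) 2 C = 2 C \left(-55 + C\right)$)
$41994 - T{\left(-462 \right)} = 41994 - 2 \left(-462\right) \left(-55 - 462\right) = 41994 - 2 \left(-462\right) \left(-517\right) = 41994 - 477708 = -435714$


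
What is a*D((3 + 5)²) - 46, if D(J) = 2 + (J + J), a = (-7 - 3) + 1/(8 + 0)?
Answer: -5319/4 ≈ -1329.8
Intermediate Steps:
a = -79/8 (a = -10 + 1/8 = -10 + ⅛ = -79/8 ≈ -9.8750)
D(J) = 2 + 2*J
a*D((3 + 5)²) - 46 = -79*(2 + 2*(3 + 5)²)/8 - 46 = -79*(2 + 2*8²)/8 - 46 = -79*(2 + 2*64)/8 - 46 = -79*(2 + 128)/8 - 46 = -79/8*130 - 46 = -5135/4 - 46 = -5319/4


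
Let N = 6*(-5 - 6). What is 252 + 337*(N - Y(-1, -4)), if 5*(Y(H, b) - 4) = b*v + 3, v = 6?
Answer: -109613/5 ≈ -21923.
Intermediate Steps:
Y(H, b) = 23/5 + 6*b/5 (Y(H, b) = 4 + (b*6 + 3)/5 = 4 + (6*b + 3)/5 = 4 + (3 + 6*b)/5 = 4 + (⅗ + 6*b/5) = 23/5 + 6*b/5)
N = -66 (N = 6*(-11) = -66)
252 + 337*(N - Y(-1, -4)) = 252 + 337*(-66 - (23/5 + (6/5)*(-4))) = 252 + 337*(-66 - (23/5 - 24/5)) = 252 + 337*(-66 - 1*(-⅕)) = 252 + 337*(-66 + ⅕) = 252 + 337*(-329/5) = 252 - 110873/5 = -109613/5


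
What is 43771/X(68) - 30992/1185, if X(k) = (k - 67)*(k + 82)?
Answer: 3147989/11850 ≈ 265.65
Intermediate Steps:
X(k) = (-67 + k)*(82 + k)
43771/X(68) - 30992/1185 = 43771/(-5494 + 68**2 + 15*68) - 30992/1185 = 43771/(-5494 + 4624 + 1020) - 30992*1/1185 = 43771/150 - 30992/1185 = 3147989/11850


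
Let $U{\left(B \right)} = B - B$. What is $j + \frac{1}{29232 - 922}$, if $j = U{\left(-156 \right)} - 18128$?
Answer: $- \frac{513203679}{28310} \approx -18128.0$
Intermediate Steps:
$U{\left(B \right)} = 0$
$j = -18128$ ($j = 0 - 18128 = -18128$)
$j + \frac{1}{29232 - 922} = -18128 + \frac{1}{29232 - 922} = -18128 + \frac{1}{28310} = - \frac{513203679}{28310}$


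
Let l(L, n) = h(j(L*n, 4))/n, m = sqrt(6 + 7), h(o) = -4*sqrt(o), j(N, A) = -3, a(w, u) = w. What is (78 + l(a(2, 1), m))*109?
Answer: 8502 - 436*I*sqrt(39)/13 ≈ 8502.0 - 209.45*I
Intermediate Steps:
m = sqrt(13) ≈ 3.6056
l(L, n) = -4*I*sqrt(3)/n (l(L, n) = (-4*I*sqrt(3))/n = -4*I*sqrt(3)/n)
(78 + l(a(2, 1), m))*109 = (78 - 4*I*sqrt(3)/(sqrt(13)))*109 = (78 - 4*I*sqrt(3)*sqrt(13)/13)*109 = (78 - 4*I*sqrt(39)/13)*109 = 8502 - 436*I*sqrt(39)/13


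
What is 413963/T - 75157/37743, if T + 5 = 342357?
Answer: -10105943755/12921391536 ≈ -0.78211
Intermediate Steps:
T = 342352 (T = -5 + 342357 = 342352)
413963/T - 75157/37743 = 413963/342352 - 75157/37743 = -10105943755/12921391536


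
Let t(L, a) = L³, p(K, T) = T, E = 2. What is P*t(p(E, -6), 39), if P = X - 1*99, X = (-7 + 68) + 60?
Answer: -4752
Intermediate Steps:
X = 121 (X = 61 + 60 = 121)
P = 22 (P = 121 - 1*99 = 121 - 99 = 22)
P*t(p(E, -6), 39) = 22*(-6)³ = 22*(-216) = -4752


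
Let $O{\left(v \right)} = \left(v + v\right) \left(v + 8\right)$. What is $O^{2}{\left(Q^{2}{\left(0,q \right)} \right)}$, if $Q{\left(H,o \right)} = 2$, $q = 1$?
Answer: $9216$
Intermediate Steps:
$O{\left(v \right)} = 2 v \left(8 + v\right)$
$O^{2}{\left(Q^{2}{\left(0,q \right)} \right)} = \left(2 \cdot 2^{2} \left(8 + 2^{2}\right)\right)^{2} = \left(2 \cdot 4 \left(8 + 4\right)\right)^{2} = \left(2 \cdot 4 \cdot 12\right)^{2} = 96^{2} = 9216$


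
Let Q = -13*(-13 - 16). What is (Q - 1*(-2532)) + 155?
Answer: 3064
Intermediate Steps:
Q = 377 (Q = -13*(-29) = 377)
(Q - 1*(-2532)) + 155 = (377 - 1*(-2532)) + 155 = (377 + 2532) + 155 = 2909 + 155 = 3064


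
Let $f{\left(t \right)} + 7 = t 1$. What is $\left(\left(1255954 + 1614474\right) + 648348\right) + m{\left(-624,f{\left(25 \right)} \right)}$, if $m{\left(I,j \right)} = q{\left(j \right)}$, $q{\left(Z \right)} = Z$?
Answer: $3518794$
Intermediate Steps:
$f{\left(t \right)} = -7 + t$ ($f{\left(t \right)} = -7 + t 1 = -7 + t$)
$m{\left(I,j \right)} = j$
$\left(\left(1255954 + 1614474\right) + 648348\right) + m{\left(-624,f{\left(25 \right)} \right)} = \left(\left(1255954 + 1614474\right) + 648348\right) + \left(-7 + 25\right) = \left(2870428 + 648348\right) + 18 = 3518776 + 18 = 3518794$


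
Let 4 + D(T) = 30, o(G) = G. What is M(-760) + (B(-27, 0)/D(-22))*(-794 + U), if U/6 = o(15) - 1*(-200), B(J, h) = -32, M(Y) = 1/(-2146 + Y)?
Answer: -23062029/37778 ≈ -610.46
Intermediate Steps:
D(T) = 26 (D(T) = -4 + 30 = 26)
U = 1290 (U = 6*(15 - 1*(-200)) = 6*(15 + 200) = 6*215 = 1290)
M(-760) + (B(-27, 0)/D(-22))*(-794 + U) = 1/(-2146 - 760) + (-32/26)*(-794 + 1290) = 1/(-2906) - 32*1/26*496 = -1/2906 - 16/13*496 = -1/2906 - 7936/13 = -23062029/37778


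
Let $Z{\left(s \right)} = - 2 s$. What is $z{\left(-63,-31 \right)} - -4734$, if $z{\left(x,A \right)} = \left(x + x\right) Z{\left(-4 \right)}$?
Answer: $3726$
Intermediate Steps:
$z{\left(x,A \right)} = 16 x$ ($z{\left(x,A \right)} = \left(x + x\right) \left(\left(-2\right) \left(-4\right)\right) = 2 x 8 = 16 x$)
$z{\left(-63,-31 \right)} - -4734 = 16 \left(-63\right) - -4734 = -1008 + 4734 = 3726$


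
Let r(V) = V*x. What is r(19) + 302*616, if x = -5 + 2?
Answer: 185975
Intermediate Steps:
x = -3
r(V) = -3*V (r(V) = V*(-3) = -3*V)
r(19) + 302*616 = -3*19 + 302*616 = -57 + 186032 = 185975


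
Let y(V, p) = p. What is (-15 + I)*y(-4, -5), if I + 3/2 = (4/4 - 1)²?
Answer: 165/2 ≈ 82.500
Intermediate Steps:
I = -3/2 (I = -3/2 + (4/4 - 1)² = -3/2 + (4*(¼) - 1)² = -3/2 + (1 - 1)² = -3/2 + 0² = -3/2 + 0 = -3/2 ≈ -1.5000)
(-15 + I)*y(-4, -5) = (-15 - 3/2)*(-5) = -33/2*(-5) = 165/2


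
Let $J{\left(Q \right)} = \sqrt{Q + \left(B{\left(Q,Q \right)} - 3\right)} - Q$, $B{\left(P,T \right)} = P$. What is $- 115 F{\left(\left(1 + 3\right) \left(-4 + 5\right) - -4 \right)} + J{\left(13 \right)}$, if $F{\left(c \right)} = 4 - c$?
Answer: $447 + \sqrt{23} \approx 451.8$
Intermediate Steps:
$J{\left(Q \right)} = \sqrt{-3 + 2 Q} - Q$ ($J{\left(Q \right)} = \sqrt{Q + \left(Q - 3\right)} - Q = \sqrt{Q + \left(-3 + Q\right)} - Q = \sqrt{-3 + 2 Q} - Q$)
$- 115 F{\left(\left(1 + 3\right) \left(-4 + 5\right) - -4 \right)} + J{\left(13 \right)} = - 115 \left(4 - \left(\left(1 + 3\right) \left(-4 + 5\right) - -4\right)\right) + \left(\sqrt{-3 + 2 \cdot 13} - 13\right) = - 115 \left(4 - \left(4 \cdot 1 + 4\right)\right) - \left(13 - \sqrt{-3 + 26}\right) = - 115 \left(4 - \left(4 + 4\right)\right) - \left(13 - \sqrt{23}\right) = - 115 \left(4 - 8\right) - \left(13 - \sqrt{23}\right) = \left(-115\right) \left(-4\right) - \left(13 - \sqrt{23}\right) = 460 - \left(13 - \sqrt{23}\right) = 447 + \sqrt{23}$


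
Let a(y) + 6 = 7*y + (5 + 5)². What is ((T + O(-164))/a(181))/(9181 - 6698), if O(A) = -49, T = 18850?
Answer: 18801/3379363 ≈ 0.0055635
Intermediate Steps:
a(y) = 94 + 7*y (a(y) = -6 + (7*y + (5 + 5)²) = -6 + (7*y + 10²) = -6 + (7*y + 100) = -6 + (100 + 7*y) = 94 + 7*y)
((T + O(-164))/a(181))/(9181 - 6698) = ((18850 - 49)/(94 + 7*181))/(9181 - 6698) = (18801/(94 + 1267))/2483 = (18801/1361)*(1/2483) = 18801/3379363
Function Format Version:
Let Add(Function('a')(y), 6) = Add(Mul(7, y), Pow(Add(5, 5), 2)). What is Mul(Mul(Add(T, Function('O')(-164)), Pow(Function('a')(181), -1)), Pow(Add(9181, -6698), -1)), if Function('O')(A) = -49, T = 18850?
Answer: Rational(18801, 3379363) ≈ 0.0055635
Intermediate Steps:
Function('a')(y) = Add(94, Mul(7, y)) (Function('a')(y) = Add(-6, Add(Mul(7, y), Pow(Add(5, 5), 2))) = Add(-6, Add(Mul(7, y), Pow(10, 2))) = Add(-6, Add(Mul(7, y), 100)) = Add(-6, Add(100, Mul(7, y))) = Add(94, Mul(7, y)))
Mul(Mul(Add(T, Function('O')(-164)), Pow(Function('a')(181), -1)), Pow(Add(9181, -6698), -1)) = Mul(Mul(Add(18850, -49), Pow(Add(94, Mul(7, 181)), -1)), Pow(Add(9181, -6698), -1)) = Mul(Mul(18801, Pow(Add(94, 1267), -1)), Pow(2483, -1)) = Mul(Mul(18801, Pow(1361, -1)), Rational(1, 2483)) = Mul(Mul(18801, Rational(1, 1361)), Rational(1, 2483)) = Mul(Rational(18801, 1361), Rational(1, 2483)) = Rational(18801, 3379363)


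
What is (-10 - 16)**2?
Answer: 676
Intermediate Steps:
(-10 - 16)**2 = (-26)**2 = 676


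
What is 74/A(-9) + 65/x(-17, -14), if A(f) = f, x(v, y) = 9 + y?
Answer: -191/9 ≈ -21.222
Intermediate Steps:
74/A(-9) + 65/x(-17, -14) = 74/(-9) + 65/(9 - 14) = 74*(-⅑) + 65/(-5) = -74/9 + 65*(-⅕) = -74/9 - 13 = -191/9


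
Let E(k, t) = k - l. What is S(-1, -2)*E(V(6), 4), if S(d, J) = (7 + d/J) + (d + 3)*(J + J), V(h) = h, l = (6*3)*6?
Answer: 51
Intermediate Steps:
l = 108 (l = 18*6 = 108)
E(k, t) = -108 + k (E(k, t) = k - 1*108 = k - 108 = -108 + k)
S(d, J) = 7 + d/J + 2*J*(3 + d) (S(d, J) = (7 + d/J) + (3 + d)*(2*J) = (7 + d/J) + 2*J*(3 + d) = 7 + d/J + 2*J*(3 + d))
S(-1, -2)*E(V(6), 4) = (7 + 6*(-2) - 1/(-2) + 2*(-2)*(-1))*(-108 + 6) = (7 - 12 - 1*(-½) + 4)*(-102) = (7 - 12 + ½ + 4)*(-102) = -½*(-102) = 51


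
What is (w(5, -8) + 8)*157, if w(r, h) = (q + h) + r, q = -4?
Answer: 157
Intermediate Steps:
w(r, h) = -4 + h + r (w(r, h) = (-4 + h) + r = -4 + h + r)
(w(5, -8) + 8)*157 = ((-4 - 8 + 5) + 8)*157 = (-7 + 8)*157 = 1*157 = 157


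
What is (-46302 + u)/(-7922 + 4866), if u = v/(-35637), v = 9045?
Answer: 550024473/36302224 ≈ 15.151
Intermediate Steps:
u = -3015/11879 (u = 9045/(-35637) = 9045*(-1/35637) = -3015/11879 ≈ -0.25381)
(-46302 + u)/(-7922 + 4866) = (-46302 - 3015/11879)/(-7922 + 4866) = -550024473/11879/(-3056) = -550024473/11879*(-1/3056) = 550024473/36302224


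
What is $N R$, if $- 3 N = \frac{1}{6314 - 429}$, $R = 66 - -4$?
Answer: $- \frac{14}{3531} \approx -0.0039649$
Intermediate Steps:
$R = 70$ ($R = 66 + \left(-2 + 6\right) = 66 + 4 = 70$)
$N = - \frac{1}{17655}$ ($N = - \frac{1}{3 \left(6314 - 429\right)} = - \frac{1}{3 \cdot 5885} = \left(- \frac{1}{3}\right) \frac{1}{5885} = - \frac{1}{17655} \approx -5.6641 \cdot 10^{-5}$)
$N R = \left(- \frac{1}{17655}\right) 70 = - \frac{14}{3531}$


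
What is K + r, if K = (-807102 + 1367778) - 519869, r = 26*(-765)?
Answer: 20917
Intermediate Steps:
r = -19890
K = 40807 (K = 560676 - 519869 = 40807)
K + r = 40807 - 19890 = 20917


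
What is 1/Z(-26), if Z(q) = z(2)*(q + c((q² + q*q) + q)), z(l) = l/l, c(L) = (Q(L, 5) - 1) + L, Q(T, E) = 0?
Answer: 1/1299 ≈ 0.00076982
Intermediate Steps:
c(L) = -1 + L (c(L) = (0 - 1) + L = -1 + L)
z(l) = 1
Z(q) = -1 + 2*q + 2*q² (Z(q) = 1*(q + (-1 + ((q² + q*q) + q))) = 1*(q + (-1 + ((q² + q²) + q))) = 1*(q + (-1 + (2*q² + q))) = 1*(q + (-1 + (q + 2*q²))) = 1*(q + (-1 + q + 2*q²)) = 1*(-1 + 2*q + 2*q²) = -1 + 2*q + 2*q²)
1/Z(-26) = 1/(-1 - 26 - 26*(1 + 2*(-26))) = 1/(-1 - 26 - 26*(1 - 52)) = 1/(-1 - 26 - 26*(-51)) = 1/(-1 - 26 + 1326) = 1/1299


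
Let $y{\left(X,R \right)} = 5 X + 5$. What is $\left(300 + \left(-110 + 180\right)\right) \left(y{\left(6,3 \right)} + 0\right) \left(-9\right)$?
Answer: $-116550$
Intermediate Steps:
$y{\left(X,R \right)} = 5 + 5 X$
$\left(300 + \left(-110 + 180\right)\right) \left(y{\left(6,3 \right)} + 0\right) \left(-9\right) = \left(300 + \left(-110 + 180\right)\right) \left(\left(5 + 5 \cdot 6\right) + 0\right) \left(-9\right) = \left(300 + 70\right) \left(\left(5 + 30\right) + 0\right) \left(-9\right) = 370 \left(35 + 0\right) \left(-9\right) = 370 \cdot 35 \left(-9\right) = 370 \left(-315\right) = -116550$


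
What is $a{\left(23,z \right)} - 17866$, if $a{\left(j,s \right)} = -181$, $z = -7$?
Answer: $-18047$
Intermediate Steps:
$a{\left(23,z \right)} - 17866 = -181 - 17866 = -18047$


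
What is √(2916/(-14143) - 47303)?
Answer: I*√9461797752035/14143 ≈ 217.49*I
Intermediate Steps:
√(2916/(-14143) - 47303) = √(2916*(-1/14143) - 47303) = √(-2916/14143 - 47303) = √(-669009245/14143) = I*√9461797752035/14143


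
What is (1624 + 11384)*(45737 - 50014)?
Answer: -55635216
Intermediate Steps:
(1624 + 11384)*(45737 - 50014) = 13008*(-4277) = -55635216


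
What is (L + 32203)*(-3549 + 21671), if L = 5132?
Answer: 676584870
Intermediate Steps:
(L + 32203)*(-3549 + 21671) = (5132 + 32203)*(-3549 + 21671) = 37335*18122 = 676584870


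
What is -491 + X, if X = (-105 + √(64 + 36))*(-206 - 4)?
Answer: 19459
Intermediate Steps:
X = 19950 (X = (-105 + √100)*(-210) = (-105 + 10)*(-210) = -95*(-210) = 19950)
-491 + X = -491 + 19950 = 19459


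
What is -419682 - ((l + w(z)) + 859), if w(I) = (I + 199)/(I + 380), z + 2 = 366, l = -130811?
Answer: -215559683/744 ≈ -2.8973e+5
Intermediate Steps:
z = 364 (z = -2 + 366 = 364)
w(I) = (199 + I)/(380 + I)
-419682 - ((l + w(z)) + 859) = -419682 - ((-130811 + (199 + 364)/(380 + 364)) + 859) = -419682 - ((-130811 + 563/744) + 859) = -419682 - (-97322821/744 + 859) = -419682 - 1*(-96683725/744) = -419682 + 96683725/744 = -215559683/744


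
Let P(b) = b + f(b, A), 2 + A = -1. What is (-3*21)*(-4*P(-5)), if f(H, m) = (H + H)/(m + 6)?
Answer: -2100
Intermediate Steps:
A = -3 (A = -2 - 1 = -3)
f(H, m) = 2*H/(6 + m) (f(H, m) = (2*H)/(6 + m) = 2*H/(6 + m))
P(b) = 5*b/3 (P(b) = b + 2*b/(6 - 3) = b + 2*b/3 = 5*b/3)
(-3*21)*(-4*P(-5)) = (-3*21)*(-20*(-5)/3) = -(-252)*(-25)/3 = -63*100/3 = -2100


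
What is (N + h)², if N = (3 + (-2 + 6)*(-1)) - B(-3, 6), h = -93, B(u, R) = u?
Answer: 8281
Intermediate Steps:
N = 2 (N = (3 + (-2 + 6)*(-1)) - 1*(-3) = (3 + 4*(-1)) + 3 = (3 - 4) + 3 = -1 + 3 = 2)
(N + h)² = (2 - 93)² = (-91)² = 8281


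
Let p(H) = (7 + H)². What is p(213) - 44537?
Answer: 3863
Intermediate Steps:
p(213) - 44537 = (7 + 213)² - 44537 = 220² - 44537 = 48400 - 44537 = 3863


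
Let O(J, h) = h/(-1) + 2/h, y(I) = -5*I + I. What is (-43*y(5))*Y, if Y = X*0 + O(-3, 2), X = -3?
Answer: -860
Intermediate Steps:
y(I) = -4*I
O(J, h) = -h + 2/h (O(J, h) = h*(-1) + 2/h = -h + 2/h)
Y = -1 (Y = -3*0 + (-1*2 + 2/2) = 0 + (-2 + 2*(½)) = 0 + (-2 + 1) = 0 - 1 = -1)
(-43*y(5))*Y = -(-172)*5*(-1) = -43*(-20)*(-1) = 860*(-1) = -860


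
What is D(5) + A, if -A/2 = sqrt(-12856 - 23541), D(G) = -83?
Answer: -83 - 2*I*sqrt(36397) ≈ -83.0 - 381.56*I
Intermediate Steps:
A = -2*I*sqrt(36397) (A = -2*sqrt(-12856 - 23541) = -2*I*sqrt(36397) ≈ -381.56*I)
D(5) + A = -83 - 2*I*sqrt(36397)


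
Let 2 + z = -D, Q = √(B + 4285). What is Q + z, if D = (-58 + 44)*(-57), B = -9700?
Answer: -800 + 19*I*√15 ≈ -800.0 + 73.587*I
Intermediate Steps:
Q = 19*I*√15 (Q = √(-9700 + 4285) = √(-5415) = 19*I*√15 ≈ 73.587*I)
D = 798 (D = -14*(-57) = 798)
z = -800 (z = -2 - 1*798 = -2 - 798 = -800)
Q + z = 19*I*√15 - 800 = -800 + 19*I*√15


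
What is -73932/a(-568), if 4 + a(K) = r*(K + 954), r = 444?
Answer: -18483/42845 ≈ -0.43139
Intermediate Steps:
a(K) = 423572 + 444*K (a(K) = -4 + 444*(K + 954) = -4 + 444*(954 + K) = -4 + (423576 + 444*K) = 423572 + 444*K)
-73932/a(-568) = -73932/(423572 + 444*(-568)) = -73932/(423572 - 252192) = -73932/171380 = -73932*1/171380 = -18483/42845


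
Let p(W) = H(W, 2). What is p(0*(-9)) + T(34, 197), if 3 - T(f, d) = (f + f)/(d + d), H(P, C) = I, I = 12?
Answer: 2921/197 ≈ 14.827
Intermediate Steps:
H(P, C) = 12
T(f, d) = 3 - f/d (T(f, d) = 3 - (f + f)/(d + d) = 3 - 2*f/(2*d) = 3 - 2*f*1/(2*d) = 3 - f/d)
p(W) = 12
p(0*(-9)) + T(34, 197) = 12 + (3 - 1*34/197) = 12 + (3 - 1*34*1/197) = 12 + (3 - 34/197) = 12 + 557/197 = 2921/197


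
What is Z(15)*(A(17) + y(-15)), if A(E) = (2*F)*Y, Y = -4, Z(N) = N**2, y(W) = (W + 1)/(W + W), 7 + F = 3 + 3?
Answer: 1905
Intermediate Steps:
F = -1 (F = -7 + (3 + 3) = -7 + 6 = -1)
y(W) = (1 + W)/(2*W) (y(W) = (1 + W)/((2*W)) = (1 + W)*(1/(2*W)) = (1 + W)/(2*W))
A(E) = 8 (A(E) = (2*(-1))*(-4) = -2*(-4) = 8)
Z(15)*(A(17) + y(-15)) = 15**2*(8 + (1/2)*(1 - 15)/(-15)) = 225*(8 + (1/2)*(-1/15)*(-14)) = 225*(8 + 7/15) = 225*(127/15) = 1905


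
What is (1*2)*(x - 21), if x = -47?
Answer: -136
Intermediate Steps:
(1*2)*(x - 21) = (1*2)*(-47 - 21) = 2*(-68) = -136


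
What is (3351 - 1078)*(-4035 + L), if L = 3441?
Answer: -1350162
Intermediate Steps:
(3351 - 1078)*(-4035 + L) = (3351 - 1078)*(-4035 + 3441) = 2273*(-594) = -1350162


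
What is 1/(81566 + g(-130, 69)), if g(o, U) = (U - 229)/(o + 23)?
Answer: 107/8727722 ≈ 1.2260e-5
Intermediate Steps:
g(o, U) = (-229 + U)/(23 + o)
1/(81566 + g(-130, 69)) = 1/(81566 + (-229 + 69)/(23 - 130)) = 1/(81566 - 160/(-107)) = 1/(81566 - 1/107*(-160)) = 1/(81566 + 160/107) = 1/(8727722/107) = 107/8727722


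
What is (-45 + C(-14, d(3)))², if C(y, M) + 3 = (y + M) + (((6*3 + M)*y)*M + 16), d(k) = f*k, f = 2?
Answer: 4227136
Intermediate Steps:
d(k) = 2*k
C(y, M) = 13 + M + y + M*y*(18 + M) (C(y, M) = -3 + ((y + M) + (((6*3 + M)*y)*M + 16)) = -3 + ((M + y) + (((18 + M)*y)*M + 16)) = -3 + ((M + y) + ((y*(18 + M))*M + 16)) = -3 + ((M + y) + (M*y*(18 + M) + 16)) = -3 + ((M + y) + (16 + M*y*(18 + M))) = -3 + (16 + M + y + M*y*(18 + M)) = 13 + M + y + M*y*(18 + M))
(-45 + C(-14, d(3)))² = (-45 + (13 + 2*3 - 14 - 14*(2*3)² + 18*(2*3)*(-14)))² = (-45 + (13 + 6 - 14 - 14*6² + 18*6*(-14)))² = (-45 + (13 + 6 - 14 - 14*36 - 1512))² = (-45 + (13 + 6 - 14 - 504 - 1512))² = (-45 - 2011)² = (-2056)² = 4227136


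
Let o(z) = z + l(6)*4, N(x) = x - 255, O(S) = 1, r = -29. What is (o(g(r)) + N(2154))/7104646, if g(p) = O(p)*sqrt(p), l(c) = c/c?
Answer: 1903/7104646 + I*sqrt(29)/7104646 ≈ 0.00026785 + 7.5798e-7*I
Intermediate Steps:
l(c) = 1
N(x) = -255 + x
g(p) = sqrt(p) (g(p) = 1*sqrt(p) = sqrt(p))
o(z) = 4 + z (o(z) = z + 1*4 = z + 4 = 4 + z)
(o(g(r)) + N(2154))/7104646 = ((4 + sqrt(-29)) + (-255 + 2154))/7104646 = ((4 + I*sqrt(29)) + 1899)*(1/7104646) = (1903 + I*sqrt(29))*(1/7104646) = 1903/7104646 + I*sqrt(29)/7104646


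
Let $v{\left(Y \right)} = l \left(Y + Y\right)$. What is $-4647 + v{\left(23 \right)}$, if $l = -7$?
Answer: $-4969$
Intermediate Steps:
$v{\left(Y \right)} = - 14 Y$ ($v{\left(Y \right)} = - 7 \left(Y + Y\right) = - 7 \cdot 2 Y = - 14 Y$)
$-4647 + v{\left(23 \right)} = -4647 - 322 = -4969$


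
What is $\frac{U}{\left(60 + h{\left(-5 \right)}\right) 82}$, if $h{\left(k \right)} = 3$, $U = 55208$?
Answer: $\frac{27604}{2583} \approx 10.687$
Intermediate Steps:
$\frac{U}{\left(60 + h{\left(-5 \right)}\right) 82} = \frac{55208}{\left(60 + 3\right) 82} = \frac{55208}{63 \cdot 82} = \frac{55208}{5166} = 55208 \cdot \frac{1}{5166} = \frac{27604}{2583}$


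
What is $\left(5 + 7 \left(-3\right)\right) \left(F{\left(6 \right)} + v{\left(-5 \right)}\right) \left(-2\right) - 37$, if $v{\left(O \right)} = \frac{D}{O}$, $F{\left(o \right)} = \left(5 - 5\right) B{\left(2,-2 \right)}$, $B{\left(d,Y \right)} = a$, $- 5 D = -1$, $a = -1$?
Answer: $- \frac{957}{25} \approx -38.28$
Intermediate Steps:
$D = \frac{1}{5}$ ($D = \left(- \frac{1}{5}\right) \left(-1\right) = \frac{1}{5} \approx 0.2$)
$B{\left(d,Y \right)} = -1$
$F{\left(o \right)} = 0$ ($F{\left(o \right)} = \left(5 - 5\right) \left(-1\right) = 0 \left(-1\right) = 0$)
$v{\left(O \right)} = \frac{1}{5 O}$
$\left(5 + 7 \left(-3\right)\right) \left(F{\left(6 \right)} + v{\left(-5 \right)}\right) \left(-2\right) - 37 = \left(5 + 7 \left(-3\right)\right) \left(0 + \frac{1}{5 \left(-5\right)}\right) \left(-2\right) - 37 = \left(5 - 21\right) \left(0 + \frac{1}{5} \left(- \frac{1}{5}\right)\right) \left(-2\right) - 37 = - 16 \left(0 - \frac{1}{25}\right) \left(-2\right) - 37 = - 16 \left(\left(- \frac{1}{25}\right) \left(-2\right)\right) - 37 = \left(-16\right) \frac{2}{25} - 37 = - \frac{32}{25} - 37 = - \frac{957}{25}$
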